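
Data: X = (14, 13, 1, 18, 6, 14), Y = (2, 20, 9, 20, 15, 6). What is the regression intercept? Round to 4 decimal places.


a = ybar - b*xbar, where b = sum((xi-xbar)(yi-ybar)) / sum((xi-xbar)^2)
n = 6, xbar = 66/6 = 11, ybar = 72/6 = 12
Sxy = sum((xi-xbar)(yi-ybar)) = 39
Sxx = sum((xi-xbar)^2) = 196
b = Sxy / Sxx = 39/196 ≈ 0.198980
a = 12 - 0.198980 * 11 = 1923/196 ≈ 9.811224

9.8112


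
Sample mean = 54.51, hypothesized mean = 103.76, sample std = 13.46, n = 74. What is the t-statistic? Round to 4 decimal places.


t = (xbar - mu0) / (s/sqrt(n))
xbar - mu0 = 54.51 - 103.76 = -49.25
sqrt(74) ≈ 8.60232527
s/sqrt(n) = 13.46 / 8.60232527 ≈ 1.56469322
t = -49.25 / 1.56469322 ≈ -31.475819

-31.4758


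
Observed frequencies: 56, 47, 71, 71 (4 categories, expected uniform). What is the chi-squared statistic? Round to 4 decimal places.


chi2 = sum((O-E)^2/E), E = total/4
total = 245, E = 245/4 = 61.25
(56 - 61.25)^2 / 61.25 = 27.5625 / 61.25 = 0.45
(47 - 61.25)^2 / 61.25 = 203.0625 / 61.25 = 3249/980 ≈ 3.315306
(71 - 61.25)^2 / 61.25 = 95.0625 / 61.25 = 1521/980 ≈ 1.552041
(71 - 61.25)^2 / 61.25 = 95.0625 / 61.25 = 1521/980 ≈ 1.552041
chi2 = 1683/245 ≈ 6.869388

6.8694


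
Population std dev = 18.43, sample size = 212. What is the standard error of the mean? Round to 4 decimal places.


SE = sigma / sqrt(n)
sqrt(212) ≈ 14.560220
SE = 18.43 / 14.560220 ≈ 1.265778

1.2658


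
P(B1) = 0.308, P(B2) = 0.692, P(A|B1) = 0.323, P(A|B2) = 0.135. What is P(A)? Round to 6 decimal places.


P(A) = P(A|B1)*P(B1) + P(A|B2)*P(B2)
P(A|B1)*P(B1) = 0.323 * 0.308 = 0.099484
P(A|B2)*P(B2) = 0.135 * 0.692 = 0.09342
P(A) = 0.099484 + 0.09342 = 0.192904

0.192904


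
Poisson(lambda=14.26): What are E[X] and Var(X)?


E[X] = Var(X) = lambda = 14.26

14.26, 14.26


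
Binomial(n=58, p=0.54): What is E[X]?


E[X] = n*p = 58 * 0.54 = 31.32

31.32


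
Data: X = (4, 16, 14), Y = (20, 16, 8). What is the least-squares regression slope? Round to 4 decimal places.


b = sum((xi-xbar)(yi-ybar)) / sum((xi-xbar)^2)
n = 3, xbar = 34/3 ≈ 11.333333, ybar = 44/3 ≈ 14.666667
Sxy = sum((xi-xbar)(yi-ybar)) = -152/3 ≈ -50.666667
Sxx = sum((xi-xbar)^2) = 248/3 ≈ 82.666667
b = Sxy / Sxx = -19/31 ≈ -0.612903

-0.6129


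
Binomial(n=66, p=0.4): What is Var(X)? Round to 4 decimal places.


Var = n*p*(1-p) = 66 * 0.4 * 0.6 = 15.84

15.8400


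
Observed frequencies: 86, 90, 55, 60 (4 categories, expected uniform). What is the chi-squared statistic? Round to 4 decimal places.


chi2 = sum((O-E)^2/E), E = total/4
total = 291, E = 291/4 = 72.75
(86 - 72.75)^2 / 72.75 = 175.5625 / 72.75 = 2809/1164 ≈ 2.413230
(90 - 72.75)^2 / 72.75 = 297.5625 / 72.75 = 1587/388 ≈ 4.090206
(55 - 72.75)^2 / 72.75 = 315.0625 / 72.75 = 5041/1164 ≈ 4.330756
(60 - 72.75)^2 / 72.75 = 162.5625 / 72.75 = 867/388 ≈ 2.234536
chi2 = 3803/291 ≈ 13.068729

13.0687


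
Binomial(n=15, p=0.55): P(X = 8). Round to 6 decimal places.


P = C(n,k) * p^k * (1-p)^(n-k)
C(15,8) = 6435
p^k = 0.55^8 ≈ 0.008373394
(1-p)^(n-k) = 0.45^7 ≈ 0.003736695
P = 6435 * 0.008373394 * 0.003736695 ≈ 0.201344

0.201344


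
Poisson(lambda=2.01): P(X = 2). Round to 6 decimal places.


P = e^(-lam) * lam^k / k!
e^(-2.01) ≈ 0.1339887
lam^k = 2.01^2 = 4.0401
k! = 2! = 2
P = 0.1339887 * 4.0401 / 2 ≈ 0.270664

0.270664


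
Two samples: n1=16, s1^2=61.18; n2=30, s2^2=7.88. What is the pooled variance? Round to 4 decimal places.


sp^2 = ((n1-1)*s1^2 + (n2-1)*s2^2)/(n1+n2-2)
(n1-1)*s1^2 = 15 * 61.18 = 917.7
(n2-1)*s2^2 = 29 * 7.88 = 228.52
numerator = 917.7 + 228.52 = 1146.22
n1+n2-2 = 44
sp^2 = 1146.22 / 44 = 57311/2200 ≈ 26.050455

26.0505


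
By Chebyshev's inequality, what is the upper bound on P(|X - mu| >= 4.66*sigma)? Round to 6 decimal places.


P <= 1/k^2
k^2 = 4.66^2 = 21.7156
1/k^2 = 1 / 21.7156 ≈ 0.04604984

0.046050


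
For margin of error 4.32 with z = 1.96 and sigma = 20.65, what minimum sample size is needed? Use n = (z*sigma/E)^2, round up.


z*sigma/E = 1.96 * 20.65 / 4.32 = 20237/2160 ≈ 9.368981
(z*sigma/E)^2 ≈ 87.777814
round up: n = 88

88


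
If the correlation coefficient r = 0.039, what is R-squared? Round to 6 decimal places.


R^2 = r^2 = (0.039)^2 = 0.001521

0.001521


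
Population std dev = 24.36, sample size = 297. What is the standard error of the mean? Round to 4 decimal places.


SE = sigma / sqrt(n)
sqrt(297) ≈ 17.233688
SE = 24.36 / 17.233688 ≈ 1.413511

1.4135


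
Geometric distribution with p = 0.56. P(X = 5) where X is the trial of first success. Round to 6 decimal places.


P = (1-p)^(k-1) * p
(1-p)^(k-1) = 0.44^4 = 0.03748096
P = 0.03748096 * 0.56 ≈ 0.02098934

0.020989


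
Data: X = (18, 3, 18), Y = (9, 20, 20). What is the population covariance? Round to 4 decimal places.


Cov = (1/n)*sum((xi-xbar)(yi-ybar))
n = 3, xbar = 39/3 = 13, ybar = 49/3 ≈ 16.333333
sum((xi-xbar)(yi-ybar)) = -55
Cov = -55 / 3 = -55/3 ≈ -18.333333

-18.3333


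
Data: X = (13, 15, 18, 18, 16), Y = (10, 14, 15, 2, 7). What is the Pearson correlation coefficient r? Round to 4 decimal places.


r = sum((xi-xbar)(yi-ybar)) / sqrt(sum((xi-xbar)^2) * sum((yi-ybar)^2))
n = 5, xbar = 80/5 = 16, ybar = 48/5 = 9.6
Sxy = sum((xi-xbar)(yi-ybar)) = -10
Sxx = sum((xi-xbar)^2) = 18
Syy = sum((yi-ybar)^2) = 113.2
sqrt(Sxx*Syy) ≈ 45.139783
r = Sxy / sqrt(Sxx*Syy) = -10 / 45.139783 ≈ -0.221534

-0.2215


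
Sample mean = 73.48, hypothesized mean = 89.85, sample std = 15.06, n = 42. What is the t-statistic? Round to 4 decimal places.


t = (xbar - mu0) / (s/sqrt(n))
xbar - mu0 = 73.48 - 89.85 = -16.37
sqrt(42) ≈ 6.48074070
s/sqrt(n) = 15.06 / 6.48074070 ≈ 2.32380845
t = -16.37 / 2.32380845 ≈ -7.044470

-7.0445


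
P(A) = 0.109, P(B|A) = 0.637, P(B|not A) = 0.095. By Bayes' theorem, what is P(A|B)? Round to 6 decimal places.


P(A|B) = P(B|A)*P(A) / P(B), P(B) = P(B|A)*P(A) + P(B|not A)*P(not A)
P(B|A)*P(A) = 0.637 * 0.109 = 0.069433
P(B|not A)*P(not A) = 0.095 * 0.891 = 0.084645
P(B) = 0.069433 + 0.084645 = 0.154078
P(A|B) = 0.069433 / 0.154078 ≈ 0.45063539

0.450635


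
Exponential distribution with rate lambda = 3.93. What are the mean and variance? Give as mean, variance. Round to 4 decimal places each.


mean = 1/lam, var = 1/lam^2
mean = 1 / 3.93 = 100/393 ≈ 0.254453
lam^2 = 3.93^2 = 15.4449
var = 1 / 15.4449 ≈ 0.064746

0.2545, 0.0647


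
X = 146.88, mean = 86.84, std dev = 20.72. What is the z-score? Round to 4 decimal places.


z = (X - mu) / sigma
X - mu = 146.88 - 86.84 = 60.04
z = 60.04 / 20.72 = 1501/518 ≈ 2.897683

2.8977


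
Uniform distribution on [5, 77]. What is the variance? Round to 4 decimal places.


Var = (b-a)^2 / 12
(b-a)^2 = (77 - 5)^2 = 5184
Var = 5184/12 = 432

432.0000


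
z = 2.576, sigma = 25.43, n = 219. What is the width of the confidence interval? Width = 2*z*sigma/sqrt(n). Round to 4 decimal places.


width = 2*z*sigma/sqrt(n)
2*z*sigma = 2 * 2.576 * 25.43 = 131.01536
sqrt(219) ≈ 14.798649
width = 131.01536 / 14.798649 ≈ 8.853198

8.8532


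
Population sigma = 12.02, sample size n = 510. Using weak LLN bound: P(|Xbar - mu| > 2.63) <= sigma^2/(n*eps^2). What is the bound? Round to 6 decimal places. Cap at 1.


bound = min(1, sigma^2/(n*eps^2))
sigma^2 = 12.02^2 = 144.4804
n*eps^2 = 510 * 2.63^2 = 510 * 6.9169 = 3527.619
sigma^2/(n*eps^2) = 144.4804 / 3527.619 ≈ 0.04095692

0.040957


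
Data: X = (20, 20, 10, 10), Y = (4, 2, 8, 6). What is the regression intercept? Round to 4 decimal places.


a = ybar - b*xbar, where b = sum((xi-xbar)(yi-ybar)) / sum((xi-xbar)^2)
n = 4, xbar = 60/4 = 15, ybar = 20/4 = 5
Sxy = sum((xi-xbar)(yi-ybar)) = -40
Sxx = sum((xi-xbar)^2) = 100
b = Sxy / Sxx = -0.4
a = 5 - (-0.4) * 15 = 11

11.0000


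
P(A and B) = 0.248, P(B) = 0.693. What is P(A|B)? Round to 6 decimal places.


P(A|B) = P(A and B) / P(B) = 0.248 / 0.693 = 248/693 ≈ 0.35786436

0.357864


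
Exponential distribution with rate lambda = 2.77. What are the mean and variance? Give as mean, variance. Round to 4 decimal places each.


mean = 1/lam, var = 1/lam^2
mean = 1 / 2.77 = 100/277 ≈ 0.361011
lam^2 = 2.77^2 = 7.6729
var = 1 / 7.6729 ≈ 0.130329

0.3610, 0.1303


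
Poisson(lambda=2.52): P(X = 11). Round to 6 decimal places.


P = e^(-lam) * lam^k / k!
e^(-2.52) ≈ 0.08045961
lam^k = 2.52^11 ≈ 26025.911497
k! = 11! = 39916800
P = 0.08045961 * 26025.911497 / 39916800 ≈ 0.000052

0.000052


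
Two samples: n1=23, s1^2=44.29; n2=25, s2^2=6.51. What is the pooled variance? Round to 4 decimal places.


sp^2 = ((n1-1)*s1^2 + (n2-1)*s2^2)/(n1+n2-2)
(n1-1)*s1^2 = 22 * 44.29 = 974.38
(n2-1)*s2^2 = 24 * 6.51 = 156.24
numerator = 974.38 + 156.24 = 1130.62
n1+n2-2 = 46
sp^2 = 1130.62 / 46 = 56531/2300 ≈ 24.578696

24.5787


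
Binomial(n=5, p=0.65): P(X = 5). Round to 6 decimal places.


P = C(n,k) * p^k * (1-p)^(n-k)
C(5,5) = 1
p^k = 0.65^5 ≈ 0.1160291
(1-p)^(n-k) = 0.35^0 = 1
P = 1 * 0.1160291 * 1 ≈ 0.116029

0.116029


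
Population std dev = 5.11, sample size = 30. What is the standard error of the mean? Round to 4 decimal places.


SE = sigma / sqrt(n)
sqrt(30) ≈ 5.477226
SE = 5.11 / 5.477226 ≈ 0.932954

0.9330


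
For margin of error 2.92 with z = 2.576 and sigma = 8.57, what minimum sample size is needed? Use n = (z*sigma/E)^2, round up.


z*sigma/E = 2.576 * 8.57 / 2.92 ≈ 7.560384
(z*sigma/E)^2 ≈ 57.159400
round up: n = 58

58


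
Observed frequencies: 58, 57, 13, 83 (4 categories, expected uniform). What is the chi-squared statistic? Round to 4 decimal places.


chi2 = sum((O-E)^2/E), E = total/4
total = 211, E = 211/4 = 52.75
(58 - 52.75)^2 / 52.75 = 27.5625 / 52.75 = 441/844 ≈ 0.522512
(57 - 52.75)^2 / 52.75 = 18.0625 / 52.75 = 289/844 ≈ 0.342417
(13 - 52.75)^2 / 52.75 = 1580.0625 / 52.75 = 25281/844 ≈ 29.953791
(83 - 52.75)^2 / 52.75 = 915.0625 / 52.75 = 14641/844 ≈ 17.347156
chi2 = 10163/211 ≈ 48.165877

48.1659


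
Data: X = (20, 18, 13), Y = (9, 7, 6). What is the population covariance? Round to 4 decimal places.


Cov = (1/n)*sum((xi-xbar)(yi-ybar))
n = 3, xbar = 51/3 = 17, ybar = 22/3 ≈ 7.333333
sum((xi-xbar)(yi-ybar)) = 10
Cov = 10 / 3 = 10/3 ≈ 3.333333

3.3333


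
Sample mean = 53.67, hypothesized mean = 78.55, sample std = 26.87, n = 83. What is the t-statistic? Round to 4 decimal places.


t = (xbar - mu0) / (s/sqrt(n))
xbar - mu0 = 53.67 - 78.55 = -24.88
sqrt(83) ≈ 9.11043358
s/sqrt(n) = 26.87 / 9.11043358 ≈ 2.94936567
t = -24.88 / 2.94936567 ≈ -8.435712

-8.4357


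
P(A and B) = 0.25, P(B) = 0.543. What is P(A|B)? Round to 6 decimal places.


P(A|B) = P(A and B) / P(B) = 0.25 / 0.543 = 250/543 ≈ 0.46040516

0.460405


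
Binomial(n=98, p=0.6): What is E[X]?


E[X] = n*p = 98 * 0.6 = 58.8

58.8


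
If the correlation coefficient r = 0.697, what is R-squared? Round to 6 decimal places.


R^2 = r^2 = (0.697)^2 = 0.485809

0.485809


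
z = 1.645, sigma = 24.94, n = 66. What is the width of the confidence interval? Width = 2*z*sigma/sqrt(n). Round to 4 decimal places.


width = 2*z*sigma/sqrt(n)
2*z*sigma = 2 * 1.645 * 24.94 = 82.0526
sqrt(66) ≈ 8.124038
width = 82.0526 / 8.124038 ≈ 10.099977

10.1000


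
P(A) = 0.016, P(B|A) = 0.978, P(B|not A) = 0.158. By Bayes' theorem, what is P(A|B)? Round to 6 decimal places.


P(A|B) = P(B|A)*P(A) / P(B), P(B) = P(B|A)*P(A) + P(B|not A)*P(not A)
P(B|A)*P(A) = 0.978 * 0.016 = 0.015648
P(B|not A)*P(not A) = 0.158 * 0.984 = 0.155472
P(B) = 0.015648 + 0.155472 = 0.17112
P(A|B) = 0.015648 / 0.17112 = 326/3565 ≈ 0.09144460

0.091445


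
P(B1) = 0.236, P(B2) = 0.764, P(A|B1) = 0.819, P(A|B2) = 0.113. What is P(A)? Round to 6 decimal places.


P(A) = P(A|B1)*P(B1) + P(A|B2)*P(B2)
P(A|B1)*P(B1) = 0.819 * 0.236 = 0.193284
P(A|B2)*P(B2) = 0.113 * 0.764 = 0.086332
P(A) = 0.193284 + 0.086332 = 0.279616

0.279616


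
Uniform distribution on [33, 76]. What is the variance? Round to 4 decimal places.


Var = (b-a)^2 / 12
(b-a)^2 = (76 - 33)^2 = 1849
Var = 1849/12 ≈ 154.083333

154.0833


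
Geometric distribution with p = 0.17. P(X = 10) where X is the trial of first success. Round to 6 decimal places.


P = (1-p)^(k-1) * p
(1-p)^(k-1) = 0.83^9 ≈ 0.1869403
P = 0.1869403 * 0.17 ≈ 0.03177984

0.031780


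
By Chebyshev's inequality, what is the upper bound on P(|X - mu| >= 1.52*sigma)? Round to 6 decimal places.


P <= 1/k^2
k^2 = 1.52^2 = 2.3104
1/k^2 = 1 / 2.3104 = 625/1444 ≈ 0.43282548

0.432825


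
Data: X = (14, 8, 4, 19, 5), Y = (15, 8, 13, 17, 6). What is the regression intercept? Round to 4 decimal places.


a = ybar - b*xbar, where b = sum((xi-xbar)(yi-ybar)) / sum((xi-xbar)^2)
n = 5, xbar = 50/5 = 10, ybar = 59/5 = 11.8
Sxy = sum((xi-xbar)(yi-ybar)) = 89
Sxx = sum((xi-xbar)^2) = 162
b = Sxy / Sxx = 89/162 ≈ 0.549383
a = 11.8 - 0.549383 * 10 = 2554/405 ≈ 6.306173

6.3062


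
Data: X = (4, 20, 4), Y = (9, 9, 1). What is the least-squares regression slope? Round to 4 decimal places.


b = sum((xi-xbar)(yi-ybar)) / sum((xi-xbar)^2)
n = 3, xbar = 28/3 ≈ 9.333333, ybar = 19/3 ≈ 6.333333
Sxy = sum((xi-xbar)(yi-ybar)) = 128/3 ≈ 42.666667
Sxx = sum((xi-xbar)^2) = 512/3 ≈ 170.666667
b = Sxy / Sxx = 0.25

0.2500


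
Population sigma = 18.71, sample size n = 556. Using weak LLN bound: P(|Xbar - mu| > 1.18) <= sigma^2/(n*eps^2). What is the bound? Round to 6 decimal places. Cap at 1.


bound = min(1, sigma^2/(n*eps^2))
sigma^2 = 18.71^2 = 350.0641
n*eps^2 = 556 * 1.18^2 = 556 * 1.3924 = 774.1744
sigma^2/(n*eps^2) = 350.0641 / 774.1744 ≈ 0.45217731

0.452177


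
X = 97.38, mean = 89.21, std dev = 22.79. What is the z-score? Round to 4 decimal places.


z = (X - mu) / sigma
X - mu = 97.38 - 89.21 = 8.17
z = 8.17 / 22.79 = 19/53 ≈ 0.358491

0.3585


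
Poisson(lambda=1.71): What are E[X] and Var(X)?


E[X] = Var(X) = lambda = 1.71

1.71, 1.71


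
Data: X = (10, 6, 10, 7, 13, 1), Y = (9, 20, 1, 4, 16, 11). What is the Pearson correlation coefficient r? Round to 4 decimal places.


r = sum((xi-xbar)(yi-ybar)) / sqrt(sum((xi-xbar)^2) * sum((yi-ybar)^2))
n = 6, xbar = 47/6 ≈ 7.833333, ybar = 61/6 ≈ 10.166667
Sxy = sum((xi-xbar)(yi-ybar)) = -65/6 ≈ -10.833333
Sxx = sum((xi-xbar)^2) = 521/6 ≈ 86.833333
Syy = sum((yi-ybar)^2) = 1529/6 ≈ 254.833333
sqrt(Sxx*Syy) ≈ 148.754925
r = Sxy / sqrt(Sxx*Syy) = -10.833333 / 148.754925 ≈ -0.072827

-0.0728


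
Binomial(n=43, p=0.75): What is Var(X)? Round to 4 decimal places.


Var = n*p*(1-p) = 43 * 0.75 * 0.25 = 8.0625

8.0625


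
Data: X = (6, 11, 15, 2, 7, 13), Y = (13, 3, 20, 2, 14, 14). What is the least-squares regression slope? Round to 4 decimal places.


b = sum((xi-xbar)(yi-ybar)) / sum((xi-xbar)^2)
n = 6, xbar = 54/6 = 9, ybar = 66/6 = 11
Sxy = sum((xi-xbar)(yi-ybar)) = 101
Sxx = sum((xi-xbar)^2) = 118
b = Sxy / Sxx = 101/118 ≈ 0.855932

0.8559


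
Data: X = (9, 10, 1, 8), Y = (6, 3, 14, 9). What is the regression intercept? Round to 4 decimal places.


a = ybar - b*xbar, where b = sum((xi-xbar)(yi-ybar)) / sum((xi-xbar)^2)
n = 4, xbar = 28/4 = 7, ybar = 32/4 = 8
Sxy = sum((xi-xbar)(yi-ybar)) = -54
Sxx = sum((xi-xbar)^2) = 50
b = Sxy / Sxx = -1.08
a = 8 - (-1.08) * 7 = 15.56

15.5600


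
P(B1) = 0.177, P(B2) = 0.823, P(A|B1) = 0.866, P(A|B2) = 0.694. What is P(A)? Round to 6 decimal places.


P(A) = P(A|B1)*P(B1) + P(A|B2)*P(B2)
P(A|B1)*P(B1) = 0.866 * 0.177 = 0.153282
P(A|B2)*P(B2) = 0.694 * 0.823 = 0.571162
P(A) = 0.153282 + 0.571162 = 0.724444

0.724444


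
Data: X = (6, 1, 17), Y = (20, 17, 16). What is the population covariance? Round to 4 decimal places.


Cov = (1/n)*sum((xi-xbar)(yi-ybar))
n = 3, xbar = 24/3 = 8, ybar = 53/3 ≈ 17.666667
sum((xi-xbar)(yi-ybar)) = -15
Cov = -15 / 3 = -5

-5.0000


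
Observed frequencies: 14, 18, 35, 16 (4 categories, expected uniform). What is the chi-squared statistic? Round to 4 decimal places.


chi2 = sum((O-E)^2/E), E = total/4
total = 83, E = 83/4 = 20.75
(14 - 20.75)^2 / 20.75 = 45.5625 / 20.75 = 729/332 ≈ 2.195783
(18 - 20.75)^2 / 20.75 = 7.5625 / 20.75 = 121/332 ≈ 0.364458
(35 - 20.75)^2 / 20.75 = 203.0625 / 20.75 = 3249/332 ≈ 9.786145
(16 - 20.75)^2 / 20.75 = 22.5625 / 20.75 = 361/332 ≈ 1.087349
chi2 = 1115/83 ≈ 13.433735

13.4337


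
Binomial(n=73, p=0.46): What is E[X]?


E[X] = n*p = 73 * 0.46 = 33.58

33.58


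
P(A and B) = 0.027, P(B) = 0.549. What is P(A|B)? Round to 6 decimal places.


P(A|B) = P(A and B) / P(B) = 0.027 / 0.549 = 3/61 ≈ 0.04918033

0.049180


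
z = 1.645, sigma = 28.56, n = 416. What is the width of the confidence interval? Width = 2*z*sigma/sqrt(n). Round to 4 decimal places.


width = 2*z*sigma/sqrt(n)
2*z*sigma = 2 * 1.645 * 28.56 = 93.9624
sqrt(416) ≈ 20.396078
width = 93.9624 / 20.396078 ≈ 4.606886

4.6069


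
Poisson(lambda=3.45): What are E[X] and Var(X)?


E[X] = Var(X) = lambda = 3.45

3.45, 3.45


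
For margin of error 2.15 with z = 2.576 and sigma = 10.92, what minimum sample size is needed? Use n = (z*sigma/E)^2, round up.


z*sigma/E = 2.576 * 10.92 / 2.15 ≈ 13.083684
(z*sigma/E)^2 ≈ 171.182780
round up: n = 172

172


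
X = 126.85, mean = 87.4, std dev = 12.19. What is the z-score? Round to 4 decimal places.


z = (X - mu) / sigma
X - mu = 126.85 - 87.4 = 39.45
z = 39.45 / 12.19 = 3945/1219 ≈ 3.236259

3.2363


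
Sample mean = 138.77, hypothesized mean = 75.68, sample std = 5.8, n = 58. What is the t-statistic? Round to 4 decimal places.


t = (xbar - mu0) / (s/sqrt(n))
xbar - mu0 = 138.77 - 75.68 = 63.09
sqrt(58) ≈ 7.61577311
s/sqrt(n) = 5.8 / 7.61577311 ≈ 0.76157731
t = 63.09 / 0.76157731 ≈ 82.841228

82.8412


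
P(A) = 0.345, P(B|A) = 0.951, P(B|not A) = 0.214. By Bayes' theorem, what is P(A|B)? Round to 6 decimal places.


P(A|B) = P(B|A)*P(A) / P(B), P(B) = P(B|A)*P(A) + P(B|not A)*P(not A)
P(B|A)*P(A) = 0.951 * 0.345 = 0.328095
P(B|not A)*P(not A) = 0.214 * 0.655 = 0.14017
P(B) = 0.328095 + 0.14017 = 0.468265
P(A|B) = 0.328095 / 0.468265 ≈ 0.70066095

0.700661


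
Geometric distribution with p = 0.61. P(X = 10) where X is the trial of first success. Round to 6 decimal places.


P = (1-p)^(k-1) * p
(1-p)^(k-1) = 0.39^9 ≈ 0.0002087284
P = 0.0002087284 * 0.61 ≈ 0.0001273243

0.000127


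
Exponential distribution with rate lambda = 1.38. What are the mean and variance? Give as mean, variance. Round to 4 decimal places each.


mean = 1/lam, var = 1/lam^2
mean = 1 / 1.38 = 50/69 ≈ 0.724638
lam^2 = 1.38^2 = 1.9044
var = 1 / 1.9044 = 2500/4761 ≈ 0.525100

0.7246, 0.5251


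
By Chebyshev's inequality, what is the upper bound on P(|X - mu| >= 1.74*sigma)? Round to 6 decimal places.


P <= 1/k^2
k^2 = 1.74^2 = 3.0276
1/k^2 = 1 / 3.0276 = 2500/7569 ≈ 0.33029462

0.330295


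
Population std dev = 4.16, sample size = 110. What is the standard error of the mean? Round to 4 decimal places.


SE = sigma / sqrt(n)
sqrt(110) ≈ 10.488088
SE = 4.16 / 10.488088 ≈ 0.396640

0.3966


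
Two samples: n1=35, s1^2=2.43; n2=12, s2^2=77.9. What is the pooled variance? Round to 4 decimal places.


sp^2 = ((n1-1)*s1^2 + (n2-1)*s2^2)/(n1+n2-2)
(n1-1)*s1^2 = 34 * 2.43 = 82.62
(n2-1)*s2^2 = 11 * 77.9 = 856.9
numerator = 82.62 + 856.9 = 939.52
n1+n2-2 = 45
sp^2 = 939.52 / 45 = 23488/1125 ≈ 20.878222

20.8782


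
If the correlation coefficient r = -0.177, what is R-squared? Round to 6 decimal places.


R^2 = r^2 = (-0.177)^2 = 0.031329

0.031329


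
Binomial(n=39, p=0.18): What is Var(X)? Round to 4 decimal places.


Var = n*p*(1-p) = 39 * 0.18 * 0.82 = 5.7564

5.7564


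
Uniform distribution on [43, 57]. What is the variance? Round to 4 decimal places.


Var = (b-a)^2 / 12
(b-a)^2 = (57 - 43)^2 = 196
Var = 196/12 ≈ 16.333333

16.3333


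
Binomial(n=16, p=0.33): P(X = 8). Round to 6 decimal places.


P = C(n,k) * p^k * (1-p)^(n-k)
C(16,8) = 12870
p^k = 0.33^8 ≈ 0.0001406409
(1-p)^(n-k) = 0.67^8 ≈ 0.04060677
P = 12870 * 0.0001406409 * 0.04060677 ≈ 0.073500

0.073500


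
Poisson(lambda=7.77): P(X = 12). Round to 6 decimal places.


P = e^(-lam) * lam^k / k!
e^(-7.77) ≈ 0.0004222133
lam^k = 7.77^12 ≈ 48423059470.696003
k! = 12! = 479001600
P = 0.0004222133 * 48423059470.696003 / 479001600 ≈ 0.042682

0.042682


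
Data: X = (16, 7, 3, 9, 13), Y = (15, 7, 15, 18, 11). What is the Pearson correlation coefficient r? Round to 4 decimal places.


r = sum((xi-xbar)(yi-ybar)) / sqrt(sum((xi-xbar)^2) * sum((yi-ybar)^2))
n = 5, xbar = 48/5 = 9.6, ybar = 66/5 = 13.2
Sxy = sum((xi-xbar)(yi-ybar)) = 5.4
Sxx = sum((xi-xbar)^2) = 103.2
Syy = sum((yi-ybar)^2) = 72.8
sqrt(Sxx*Syy) ≈ 86.677333
r = Sxy / sqrt(Sxx*Syy) = 5.4 / 86.677333 ≈ 0.062300

0.0623


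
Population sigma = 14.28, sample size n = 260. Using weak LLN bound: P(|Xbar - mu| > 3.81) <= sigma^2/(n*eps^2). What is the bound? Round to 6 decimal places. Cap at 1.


bound = min(1, sigma^2/(n*eps^2))
sigma^2 = 14.28^2 = 203.9184
n*eps^2 = 260 * 3.81^2 = 260 * 14.5161 = 3774.186
sigma^2/(n*eps^2) = 203.9184 / 3774.186 ≈ 0.05402977

0.054030


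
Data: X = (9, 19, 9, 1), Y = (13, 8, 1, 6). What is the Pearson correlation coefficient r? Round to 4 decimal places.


r = sum((xi-xbar)(yi-ybar)) / sqrt(sum((xi-xbar)^2) * sum((yi-ybar)^2))
n = 4, xbar = 38/4 = 9.5, ybar = 28/4 = 7
Sxy = sum((xi-xbar)(yi-ybar)) = 18
Sxx = sum((xi-xbar)^2) = 163
Syy = sum((yi-ybar)^2) = 74
sqrt(Sxx*Syy) ≈ 109.827137
r = Sxy / sqrt(Sxx*Syy) = 18 / 109.827137 ≈ 0.163894

0.1639


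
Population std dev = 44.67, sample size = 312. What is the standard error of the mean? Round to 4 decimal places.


SE = sigma / sqrt(n)
sqrt(312) ≈ 17.663522
SE = 44.67 / 17.663522 ≈ 2.528941

2.5289


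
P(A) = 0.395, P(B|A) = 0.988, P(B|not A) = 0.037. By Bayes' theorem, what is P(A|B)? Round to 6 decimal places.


P(A|B) = P(B|A)*P(A) / P(B), P(B) = P(B|A)*P(A) + P(B|not A)*P(not A)
P(B|A)*P(A) = 0.988 * 0.395 = 0.39026
P(B|not A)*P(not A) = 0.037 * 0.605 = 0.022385
P(B) = 0.39026 + 0.022385 = 0.412645
P(A|B) = 0.39026 / 0.412645 ≈ 0.94575240

0.945752


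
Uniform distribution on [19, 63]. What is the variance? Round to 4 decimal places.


Var = (b-a)^2 / 12
(b-a)^2 = (63 - 19)^2 = 1936
Var = 1936/12 ≈ 161.333333

161.3333


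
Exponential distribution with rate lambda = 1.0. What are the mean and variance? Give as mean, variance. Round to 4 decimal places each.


mean = 1/lam, var = 1/lam^2
mean = 1 / 1.0 = 1
lam^2 = 1.0^2 = 1
var = 1 / 1 = 1

1.0000, 1.0000


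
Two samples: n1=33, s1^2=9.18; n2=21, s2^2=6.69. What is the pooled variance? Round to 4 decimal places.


sp^2 = ((n1-1)*s1^2 + (n2-1)*s2^2)/(n1+n2-2)
(n1-1)*s1^2 = 32 * 9.18 = 293.76
(n2-1)*s2^2 = 20 * 6.69 = 133.8
numerator = 293.76 + 133.8 = 427.56
n1+n2-2 = 52
sp^2 = 427.56 / 52 = 10689/1300 ≈ 8.222308

8.2223


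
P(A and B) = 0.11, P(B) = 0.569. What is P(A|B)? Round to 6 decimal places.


P(A|B) = P(A and B) / P(B) = 0.11 / 0.569 = 110/569 ≈ 0.19332162

0.193322


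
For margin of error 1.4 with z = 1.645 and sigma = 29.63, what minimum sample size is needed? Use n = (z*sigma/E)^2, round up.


z*sigma/E = 1.645 * 29.63 / 1.4 = 34.81525
(z*sigma/E)^2 ≈ 1212.101633
round up: n = 1213

1213


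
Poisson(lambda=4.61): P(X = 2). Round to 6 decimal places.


P = e^(-lam) * lam^k / k!
e^(-4.61) ≈ 0.009951818
lam^k = 4.61^2 = 21.2521
k! = 2! = 2
P = 0.009951818 * 21.2521 / 2 ≈ 0.105749

0.105749


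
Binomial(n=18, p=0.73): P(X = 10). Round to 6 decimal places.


P = C(n,k) * p^k * (1-p)^(n-k)
C(18,10) = 43758
p^k = 0.73^10 ≈ 0.04297626
(1-p)^(n-k) = 0.27^8 ≈ 0.00002824295
P = 43758 * 0.04297626 * 0.00002824295 ≈ 0.053112

0.053112


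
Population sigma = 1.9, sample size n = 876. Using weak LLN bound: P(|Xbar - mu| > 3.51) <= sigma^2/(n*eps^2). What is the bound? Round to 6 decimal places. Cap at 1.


bound = min(1, sigma^2/(n*eps^2))
sigma^2 = 1.9^2 = 3.61
n*eps^2 = 876 * 3.51^2 = 876 * 12.3201 = 10792.4076
sigma^2/(n*eps^2) = 3.61 / 10792.4076 ≈ 0.00033449

0.000334


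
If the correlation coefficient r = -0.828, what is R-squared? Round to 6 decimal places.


R^2 = r^2 = (-0.828)^2 = 0.685584

0.685584


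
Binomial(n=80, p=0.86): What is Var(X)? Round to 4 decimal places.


Var = n*p*(1-p) = 80 * 0.86 * 0.14 = 9.632

9.6320


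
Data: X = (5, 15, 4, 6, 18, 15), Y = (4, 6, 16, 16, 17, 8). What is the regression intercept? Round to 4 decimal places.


a = ybar - b*xbar, where b = sum((xi-xbar)(yi-ybar)) / sum((xi-xbar)^2)
n = 6, xbar = 63/6 = 10.5, ybar = 67/6 ≈ 11.166667
Sxy = sum((xi-xbar)(yi-ybar)) = -7.5
Sxx = sum((xi-xbar)^2) = 189.5
b = Sxy / Sxx = -15/379 ≈ -0.039578
a = 11.166667 - (-0.039578) * 10.5 = 13169/1137 ≈ 11.582234

11.5822


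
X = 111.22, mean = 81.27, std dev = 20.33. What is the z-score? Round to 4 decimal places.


z = (X - mu) / sigma
X - mu = 111.22 - 81.27 = 29.95
z = 29.95 / 20.33 = 2995/2033 ≈ 1.473192

1.4732


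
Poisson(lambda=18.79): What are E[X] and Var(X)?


E[X] = Var(X) = lambda = 18.79

18.79, 18.79


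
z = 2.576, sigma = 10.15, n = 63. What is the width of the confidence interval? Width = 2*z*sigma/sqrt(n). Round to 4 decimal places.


width = 2*z*sigma/sqrt(n)
2*z*sigma = 2 * 2.576 * 10.15 = 52.2928
sqrt(63) ≈ 7.937254
width = 52.2928 / 7.937254 ≈ 6.588274

6.5883


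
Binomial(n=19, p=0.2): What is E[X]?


E[X] = n*p = 19 * 0.2 = 3.8

3.8


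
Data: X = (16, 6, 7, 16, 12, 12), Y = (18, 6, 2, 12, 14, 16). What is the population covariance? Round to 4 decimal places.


Cov = (1/n)*sum((xi-xbar)(yi-ybar))
n = 6, xbar = 69/6 = 11.5, ybar = 68/6 = 34/3 ≈ 11.333333
sum((xi-xbar)(yi-ybar)) = 108
Cov = 108 / 6 = 18

18.0000


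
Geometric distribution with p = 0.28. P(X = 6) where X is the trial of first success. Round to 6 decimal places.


P = (1-p)^(k-1) * p
(1-p)^(k-1) = 0.72^5 ≈ 0.1934918
P = 0.1934918 * 0.28 ≈ 0.05417769

0.054178


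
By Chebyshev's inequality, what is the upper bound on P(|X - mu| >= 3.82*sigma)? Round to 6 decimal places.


P <= 1/k^2
k^2 = 3.82^2 = 14.5924
1/k^2 = 1 / 14.5924 ≈ 0.06852882

0.068529


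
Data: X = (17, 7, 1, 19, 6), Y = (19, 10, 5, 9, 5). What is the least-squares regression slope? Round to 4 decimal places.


b = sum((xi-xbar)(yi-ybar)) / sum((xi-xbar)^2)
n = 5, xbar = 50/5 = 10, ybar = 48/5 = 9.6
Sxy = sum((xi-xbar)(yi-ybar)) = 119
Sxx = sum((xi-xbar)^2) = 236
b = Sxy / Sxx = 119/236 ≈ 0.504237

0.5042


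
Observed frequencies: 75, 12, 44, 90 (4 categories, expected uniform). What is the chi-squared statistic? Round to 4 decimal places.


chi2 = sum((O-E)^2/E), E = total/4
total = 221, E = 221/4 = 55.25
(75 - 55.25)^2 / 55.25 = 390.0625 / 55.25 = 6241/884 ≈ 7.059955
(12 - 55.25)^2 / 55.25 = 1870.5625 / 55.25 = 29929/884 ≈ 33.856335
(44 - 55.25)^2 / 55.25 = 126.5625 / 55.25 = 2025/884 ≈ 2.290724
(90 - 55.25)^2 / 55.25 = 1207.5625 / 55.25 = 19321/884 ≈ 21.856335
chi2 = 14379/221 ≈ 65.063348

65.0633


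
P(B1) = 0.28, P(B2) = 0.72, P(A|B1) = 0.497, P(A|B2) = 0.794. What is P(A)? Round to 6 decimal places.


P(A) = P(A|B1)*P(B1) + P(A|B2)*P(B2)
P(A|B1)*P(B1) = 0.497 * 0.28 = 0.13916
P(A|B2)*P(B2) = 0.794 * 0.72 = 0.57168
P(A) = 0.13916 + 0.57168 = 0.71084

0.710840


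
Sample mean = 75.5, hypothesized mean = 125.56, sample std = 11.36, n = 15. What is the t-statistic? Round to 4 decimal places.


t = (xbar - mu0) / (s/sqrt(n))
xbar - mu0 = 75.5 - 125.56 = -50.06
sqrt(15) ≈ 3.87298335
s/sqrt(n) = 11.36 / 3.87298335 ≈ 2.93313939
t = -50.06 / 2.93313939 ≈ -17.067038

-17.0670


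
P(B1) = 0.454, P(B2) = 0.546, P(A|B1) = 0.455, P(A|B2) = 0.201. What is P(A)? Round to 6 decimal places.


P(A) = P(A|B1)*P(B1) + P(A|B2)*P(B2)
P(A|B1)*P(B1) = 0.455 * 0.454 = 0.20657
P(A|B2)*P(B2) = 0.201 * 0.546 = 0.109746
P(A) = 0.20657 + 0.109746 = 0.316316

0.316316


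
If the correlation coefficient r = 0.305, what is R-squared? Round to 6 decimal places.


R^2 = r^2 = (0.305)^2 = 0.093025

0.093025


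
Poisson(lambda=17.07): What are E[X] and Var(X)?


E[X] = Var(X) = lambda = 17.07

17.07, 17.07


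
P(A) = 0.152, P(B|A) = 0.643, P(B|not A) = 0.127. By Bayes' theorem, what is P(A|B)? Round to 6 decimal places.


P(A|B) = P(B|A)*P(A) / P(B), P(B) = P(B|A)*P(A) + P(B|not A)*P(not A)
P(B|A)*P(A) = 0.643 * 0.152 = 0.097736
P(B|not A)*P(not A) = 0.127 * 0.848 = 0.107696
P(B) = 0.097736 + 0.107696 = 0.205432
P(A|B) = 0.097736 / 0.205432 ≈ 0.47575840

0.475758


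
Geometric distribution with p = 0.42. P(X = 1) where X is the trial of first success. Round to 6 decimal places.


P = (1-p)^(k-1) * p
(1-p)^(k-1) = 0.58^0 = 1
P = 1 * 0.42 = 0.42

0.420000


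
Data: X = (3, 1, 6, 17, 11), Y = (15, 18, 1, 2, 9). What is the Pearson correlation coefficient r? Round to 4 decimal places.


r = sum((xi-xbar)(yi-ybar)) / sqrt(sum((xi-xbar)^2) * sum((yi-ybar)^2))
n = 5, xbar = 38/5 = 7.6, ybar = 45/5 = 9
Sxy = sum((xi-xbar)(yi-ybar)) = -140
Sxx = sum((xi-xbar)^2) = 167.2
Syy = sum((yi-ybar)^2) = 230
sqrt(Sxx*Syy) ≈ 196.102014
r = Sxy / sqrt(Sxx*Syy) = -140 / 196.102014 ≈ -0.713914

-0.7139


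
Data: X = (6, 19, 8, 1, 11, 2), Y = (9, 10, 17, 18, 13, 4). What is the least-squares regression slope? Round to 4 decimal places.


b = sum((xi-xbar)(yi-ybar)) / sum((xi-xbar)^2)
n = 6, xbar = 47/6 ≈ 7.833333, ybar = 71/6 ≈ 11.833333
Sxy = sum((xi-xbar)(yi-ybar)) = -43/6 ≈ -7.166667
Sxx = sum((xi-xbar)^2) = 1313/6 ≈ 218.833333
b = Sxy / Sxx = -43/1313 ≈ -0.032749

-0.0327


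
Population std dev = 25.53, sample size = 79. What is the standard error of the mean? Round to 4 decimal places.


SE = sigma / sqrt(n)
sqrt(79) ≈ 8.888194
SE = 25.53 / 8.888194 ≈ 2.872349

2.8723


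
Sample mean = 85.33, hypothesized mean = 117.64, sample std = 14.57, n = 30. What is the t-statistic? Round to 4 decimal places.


t = (xbar - mu0) / (s/sqrt(n))
xbar - mu0 = 85.33 - 117.64 = -32.31
sqrt(30) ≈ 5.47722558
s/sqrt(n) = 14.57 / 5.47722558 ≈ 2.66010589
t = -32.31 / 2.66010589 ≈ -12.146133

-12.1461


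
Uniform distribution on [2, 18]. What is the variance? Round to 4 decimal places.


Var = (b-a)^2 / 12
(b-a)^2 = (18 - 2)^2 = 256
Var = 256/12 ≈ 21.333333

21.3333


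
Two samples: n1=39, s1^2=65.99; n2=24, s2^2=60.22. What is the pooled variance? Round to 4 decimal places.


sp^2 = ((n1-1)*s1^2 + (n2-1)*s2^2)/(n1+n2-2)
(n1-1)*s1^2 = 38 * 65.99 = 2507.62
(n2-1)*s2^2 = 23 * 60.22 = 1385.06
numerator = 2507.62 + 1385.06 = 3892.68
n1+n2-2 = 61
sp^2 = 3892.68 / 61 = 97317/1525 ≈ 63.814426

63.8144


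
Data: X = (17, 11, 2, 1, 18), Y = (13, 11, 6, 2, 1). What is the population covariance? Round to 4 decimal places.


Cov = (1/n)*sum((xi-xbar)(yi-ybar))
n = 5, xbar = 49/5 = 9.8, ybar = 33/5 = 6.6
sum((xi-xbar)(yi-ybar)) = 50.6
Cov = 50.6 / 5 = 10.12

10.1200


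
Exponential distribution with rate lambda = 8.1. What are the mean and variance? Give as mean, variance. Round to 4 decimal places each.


mean = 1/lam, var = 1/lam^2
mean = 1 / 8.1 = 10/81 ≈ 0.123457
lam^2 = 8.1^2 = 65.61
var = 1 / 65.61 = 100/6561 ≈ 0.015242

0.1235, 0.0152


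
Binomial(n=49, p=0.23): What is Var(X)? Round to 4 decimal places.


Var = n*p*(1-p) = 49 * 0.23 * 0.77 = 8.6779

8.6779


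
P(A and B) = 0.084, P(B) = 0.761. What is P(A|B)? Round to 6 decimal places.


P(A|B) = P(A and B) / P(B) = 0.084 / 0.761 = 84/761 ≈ 0.11038108

0.110381


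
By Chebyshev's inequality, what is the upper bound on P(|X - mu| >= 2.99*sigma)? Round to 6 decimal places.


P <= 1/k^2
k^2 = 2.99^2 = 8.9401
1/k^2 = 1 / 8.9401 ≈ 0.11185557

0.111856


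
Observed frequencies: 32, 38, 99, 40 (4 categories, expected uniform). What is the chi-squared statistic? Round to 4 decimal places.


chi2 = sum((O-E)^2/E), E = total/4
total = 209, E = 209/4 = 52.25
(32 - 52.25)^2 / 52.25 = 410.0625 / 52.25 = 6561/836 ≈ 7.848086
(38 - 52.25)^2 / 52.25 = 203.0625 / 52.25 = 171/44 ≈ 3.886364
(99 - 52.25)^2 / 52.25 = 2185.5625 / 52.25 = 3179/76 ≈ 41.828947
(40 - 52.25)^2 / 52.25 = 150.0625 / 52.25 = 2401/836 ≈ 2.872010
chi2 = 11795/209 ≈ 56.435407

56.4354


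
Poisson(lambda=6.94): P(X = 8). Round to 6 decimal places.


P = e^(-lam) * lam^k / k!
e^(-6.94) ≈ 0.0009682696
lam^k = 6.94^8 ≈ 5381158.245043
k! = 8! = 40320
P = 0.0009682696 * 5381158.245043 / 40320 ≈ 0.129226

0.129226


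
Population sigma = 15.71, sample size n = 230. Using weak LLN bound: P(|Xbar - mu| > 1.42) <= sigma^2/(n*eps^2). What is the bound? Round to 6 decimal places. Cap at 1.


bound = min(1, sigma^2/(n*eps^2))
sigma^2 = 15.71^2 = 246.8041
n*eps^2 = 230 * 1.42^2 = 230 * 2.0164 = 463.772
sigma^2/(n*eps^2) = 246.8041 / 463.772 ≈ 0.53216688

0.532167


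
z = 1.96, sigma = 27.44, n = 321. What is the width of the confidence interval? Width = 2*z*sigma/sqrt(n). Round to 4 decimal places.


width = 2*z*sigma/sqrt(n)
2*z*sigma = 2 * 1.96 * 27.44 = 107.5648
sqrt(321) ≈ 17.916473
width = 107.5648 / 17.916473 ≈ 6.003682

6.0037


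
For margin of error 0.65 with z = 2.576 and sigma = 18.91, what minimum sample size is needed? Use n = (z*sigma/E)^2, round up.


z*sigma/E = 2.576 * 18.91 / 0.65 = 608902/8125 ≈ 74.941785
(z*sigma/E)^2 ≈ 5616.271081
round up: n = 5617

5617


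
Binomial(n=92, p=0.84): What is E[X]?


E[X] = n*p = 92 * 0.84 = 77.28

77.28


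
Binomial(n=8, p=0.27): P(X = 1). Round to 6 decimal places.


P = C(n,k) * p^k * (1-p)^(n-k)
C(8,1) = 8
p^k = 0.27^1 = 0.27
(1-p)^(n-k) = 0.73^7 ≈ 0.1104740
P = 8 * 0.27 * 0.1104740 ≈ 0.238624

0.238624


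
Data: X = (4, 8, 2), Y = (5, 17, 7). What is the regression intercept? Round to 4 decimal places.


a = ybar - b*xbar, where b = sum((xi-xbar)(yi-ybar)) / sum((xi-xbar)^2)
n = 3, xbar = 14/3 ≈ 4.666667, ybar = 29/3 ≈ 9.666667
Sxy = sum((xi-xbar)(yi-ybar)) = 104/3 ≈ 34.666667
Sxx = sum((xi-xbar)^2) = 56/3 ≈ 18.666667
b = Sxy / Sxx = 13/7 ≈ 1.857143
a = 9.666667 - 1.857143 * 4.666667 = 1

1.0000


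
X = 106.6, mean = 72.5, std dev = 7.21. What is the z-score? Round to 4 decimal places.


z = (X - mu) / sigma
X - mu = 106.6 - 72.5 = 34.1
z = 34.1 / 7.21 = 3410/721 ≈ 4.729542

4.7295


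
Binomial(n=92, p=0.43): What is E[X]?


E[X] = n*p = 92 * 0.43 = 39.56

39.56


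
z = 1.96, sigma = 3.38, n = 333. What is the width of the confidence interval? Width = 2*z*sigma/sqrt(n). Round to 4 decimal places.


width = 2*z*sigma/sqrt(n)
2*z*sigma = 2 * 1.96 * 3.38 = 13.2496
sqrt(333) ≈ 18.248288
width = 13.2496 / 18.248288 ≈ 0.726074

0.7261


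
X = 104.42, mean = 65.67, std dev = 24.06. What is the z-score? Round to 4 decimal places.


z = (X - mu) / sigma
X - mu = 104.42 - 65.67 = 38.75
z = 38.75 / 24.06 = 3875/2406 ≈ 1.610557

1.6106


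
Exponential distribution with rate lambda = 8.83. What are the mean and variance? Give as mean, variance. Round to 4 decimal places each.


mean = 1/lam, var = 1/lam^2
mean = 1 / 8.83 = 100/883 ≈ 0.113250
lam^2 = 8.83^2 = 77.9689
var = 1 / 77.9689 ≈ 0.012826

0.1133, 0.0128


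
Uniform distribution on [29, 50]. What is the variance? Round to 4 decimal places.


Var = (b-a)^2 / 12
(b-a)^2 = (50 - 29)^2 = 441
Var = 441/12 = 36.75

36.7500


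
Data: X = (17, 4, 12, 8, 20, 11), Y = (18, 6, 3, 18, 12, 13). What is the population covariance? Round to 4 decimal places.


Cov = (1/n)*sum((xi-xbar)(yi-ybar))
n = 6, xbar = 72/6 = 12, ybar = 70/6 = 35/3 ≈ 11.666667
sum((xi-xbar)(yi-ybar)) = 53
Cov = 53 / 6 = 53/6 ≈ 8.833333

8.8333


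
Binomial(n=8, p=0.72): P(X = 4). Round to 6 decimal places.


P = C(n,k) * p^k * (1-p)^(n-k)
C(8,4) = 70
p^k = 0.72^4 ≈ 0.2687386
(1-p)^(n-k) = 0.28^4 = 0.00614656
P = 70 * 0.2687386 * 0.00614656 ≈ 0.115627

0.115627


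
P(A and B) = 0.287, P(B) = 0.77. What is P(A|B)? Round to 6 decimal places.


P(A|B) = P(A and B) / P(B) = 0.287 / 0.77 = 41/110 ≈ 0.37272727

0.372727


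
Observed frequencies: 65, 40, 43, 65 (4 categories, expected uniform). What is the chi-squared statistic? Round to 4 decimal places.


chi2 = sum((O-E)^2/E), E = total/4
total = 213, E = 213/4 = 53.25
(65 - 53.25)^2 / 53.25 = 138.0625 / 53.25 = 2209/852 ≈ 2.592723
(40 - 53.25)^2 / 53.25 = 175.5625 / 53.25 = 2809/852 ≈ 3.296948
(43 - 53.25)^2 / 53.25 = 105.0625 / 53.25 = 1681/852 ≈ 1.973005
(65 - 53.25)^2 / 53.25 = 138.0625 / 53.25 = 2209/852 ≈ 2.592723
chi2 = 2227/213 ≈ 10.455399

10.4554


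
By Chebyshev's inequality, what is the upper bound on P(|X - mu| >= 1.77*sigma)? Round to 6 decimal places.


P <= 1/k^2
k^2 = 1.77^2 = 3.1329
1/k^2 = 1 / 3.1329 ≈ 0.31919308

0.319193


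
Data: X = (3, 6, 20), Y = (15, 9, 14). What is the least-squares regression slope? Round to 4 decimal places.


b = sum((xi-xbar)(yi-ybar)) / sum((xi-xbar)^2)
n = 3, xbar = 29/3 ≈ 9.666667, ybar = 38/3 ≈ 12.666667
Sxy = sum((xi-xbar)(yi-ybar)) = 35/3 ≈ 11.666667
Sxx = sum((xi-xbar)^2) = 494/3 ≈ 164.666667
b = Sxy / Sxx = 35/494 ≈ 0.070850

0.0709


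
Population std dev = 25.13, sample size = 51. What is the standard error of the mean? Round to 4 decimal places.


SE = sigma / sqrt(n)
sqrt(51) ≈ 7.141428
SE = 25.13 / 7.141428 ≈ 3.518904

3.5189


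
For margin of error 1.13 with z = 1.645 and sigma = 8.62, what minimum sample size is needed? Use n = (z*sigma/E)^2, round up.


z*sigma/E = 1.645 * 8.62 / 1.13 ≈ 12.548584
(z*sigma/E)^2 ≈ 157.466962
round up: n = 158

158


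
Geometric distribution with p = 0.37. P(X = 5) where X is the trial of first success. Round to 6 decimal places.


P = (1-p)^(k-1) * p
(1-p)^(k-1) = 0.63^4 ≈ 0.1575296
P = 0.1575296 * 0.37 ≈ 0.05828596

0.058286


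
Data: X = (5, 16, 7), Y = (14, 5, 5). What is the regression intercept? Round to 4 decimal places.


a = ybar - b*xbar, where b = sum((xi-xbar)(yi-ybar)) / sum((xi-xbar)^2)
n = 3, xbar = 28/3 ≈ 9.333333, ybar = 24/3 = 8
Sxy = sum((xi-xbar)(yi-ybar)) = -39
Sxx = sum((xi-xbar)^2) = 206/3 ≈ 68.666667
b = Sxy / Sxx = -117/206 ≈ -0.567961
a = 8 - (-0.567961) * 9.333333 = 1370/103 ≈ 13.300971

13.3010


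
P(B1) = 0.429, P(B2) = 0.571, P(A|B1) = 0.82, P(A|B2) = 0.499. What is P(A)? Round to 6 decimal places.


P(A) = P(A|B1)*P(B1) + P(A|B2)*P(B2)
P(A|B1)*P(B1) = 0.82 * 0.429 = 0.35178
P(A|B2)*P(B2) = 0.499 * 0.571 = 0.284929
P(A) = 0.35178 + 0.284929 = 0.636709

0.636709


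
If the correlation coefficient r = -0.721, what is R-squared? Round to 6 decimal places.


R^2 = r^2 = (-0.721)^2 = 0.519841

0.519841


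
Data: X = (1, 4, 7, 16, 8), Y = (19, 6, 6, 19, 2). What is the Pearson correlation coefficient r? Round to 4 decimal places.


r = sum((xi-xbar)(yi-ybar)) / sqrt(sum((xi-xbar)^2) * sum((yi-ybar)^2))
n = 5, xbar = 36/5 = 7.2, ybar = 52/5 = 10.4
Sxy = sum((xi-xbar)(yi-ybar)) = 30.6
Sxx = sum((xi-xbar)^2) = 126.8
Syy = sum((yi-ybar)^2) = 257.2
sqrt(Sxx*Syy) ≈ 180.590587
r = Sxy / sqrt(Sxx*Syy) = 30.6 / 180.590587 ≈ 0.169444

0.1694


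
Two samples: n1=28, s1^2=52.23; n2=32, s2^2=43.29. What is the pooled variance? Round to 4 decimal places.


sp^2 = ((n1-1)*s1^2 + (n2-1)*s2^2)/(n1+n2-2)
(n1-1)*s1^2 = 27 * 52.23 = 1410.21
(n2-1)*s2^2 = 31 * 43.29 = 1341.99
numerator = 1410.21 + 1341.99 = 2752.2
n1+n2-2 = 58
sp^2 = 2752.2 / 58 = 13761/290 ≈ 47.451724

47.4517


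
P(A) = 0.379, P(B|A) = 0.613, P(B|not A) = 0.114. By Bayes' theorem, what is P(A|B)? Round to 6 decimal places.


P(A|B) = P(B|A)*P(A) / P(B), P(B) = P(B|A)*P(A) + P(B|not A)*P(not A)
P(B|A)*P(A) = 0.613 * 0.379 = 0.232327
P(B|not A)*P(not A) = 0.114 * 0.621 = 0.070794
P(B) = 0.232327 + 0.070794 = 0.303121
P(A|B) = 0.232327 / 0.303121 ≈ 0.76644970

0.766450
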